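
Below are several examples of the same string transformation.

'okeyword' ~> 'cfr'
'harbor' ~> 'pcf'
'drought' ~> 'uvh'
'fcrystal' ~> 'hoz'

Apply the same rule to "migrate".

Rule — shift every letter 12 places backward in the alphabet (wrapping around), then keep only the last 3 characters.
Starting from "migrate": after the first operation, "awufohs"; after the second, "ohs".
(Check on "harbor": → "vofpcf" → "pcf" ✓)

ohs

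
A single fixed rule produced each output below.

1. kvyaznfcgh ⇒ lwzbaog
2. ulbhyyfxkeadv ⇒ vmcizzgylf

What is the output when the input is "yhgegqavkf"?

zihfhrb

What's happening: delete the last 3 characters, then shift every letter 1 place forward in the alphabet (wrapping around).
"yhgegqavkf" → "yhgegqa" → "zihfhrb".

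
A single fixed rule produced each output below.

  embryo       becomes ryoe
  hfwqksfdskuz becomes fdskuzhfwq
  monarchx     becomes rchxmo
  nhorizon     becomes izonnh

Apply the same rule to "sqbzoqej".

The pattern: swap the front and back halves of the string, then delete the last 2 characters.
Applying both steps to "sqbzoqej": "oqejsqbz", then "oqejsq".
(Check on "monarchx": → "rchxmona" → "rchxmo" ✓)

oqejsq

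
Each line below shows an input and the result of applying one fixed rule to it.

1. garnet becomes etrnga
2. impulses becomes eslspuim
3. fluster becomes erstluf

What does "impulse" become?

seulmpi

Rule — reverse the string, then swap each adjacent pair of characters (1↔2, 3↔4, ...).
On "impulse" that produces "seulmpi".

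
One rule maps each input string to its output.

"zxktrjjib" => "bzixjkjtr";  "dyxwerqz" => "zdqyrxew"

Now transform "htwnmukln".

nhltkwunm

Looking at the pairs, the operation is to take characters alternately from the front and the back (1st, last, 2nd, 2nd-last, ...), then swap each adjacent pair of characters (1↔2, 3↔4, ...).
For "htwnmukln", step one produces "hntlwknum"; step two turns that into "nhltkwunm".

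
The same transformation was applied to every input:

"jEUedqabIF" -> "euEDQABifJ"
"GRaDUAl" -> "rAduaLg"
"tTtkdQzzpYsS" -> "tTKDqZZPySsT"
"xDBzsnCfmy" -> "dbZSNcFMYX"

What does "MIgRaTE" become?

In each case the input is transformed by: flip the case of every letter, then move the first character to the end.
Applying both steps to "MIgRaTE": "miGrAte", then "iGrAtem".

iGrAtem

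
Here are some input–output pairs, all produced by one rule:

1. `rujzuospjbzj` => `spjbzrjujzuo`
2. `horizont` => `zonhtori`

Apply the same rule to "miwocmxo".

cmxmoiwo

Looking at the pairs, the operation is to swap the first and last characters, then swap the front and back halves of the string.
"miwocmxo" → "oiwocmxm" → "cmxmoiwo".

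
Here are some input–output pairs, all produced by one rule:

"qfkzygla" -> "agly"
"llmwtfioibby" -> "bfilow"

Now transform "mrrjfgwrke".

egkrr

Looking at the pairs, the operation is to sort the characters into alphabetical order, then keep every other character starting from the first (positions 1st, 3rd, 5th, ...).
Working it through for "mrrjfgwrke": intermediate "efgjkmrrrw", final "egkrr".
(Check on "llmwtfioibby": → "bbfiillmotwy" → "bfilow" ✓)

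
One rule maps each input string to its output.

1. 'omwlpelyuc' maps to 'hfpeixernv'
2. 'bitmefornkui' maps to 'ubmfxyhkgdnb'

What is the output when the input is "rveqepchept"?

Rule — shift every letter 7 places backward in the alphabet (wrapping around).
For "rveqepchept" the result is "koxjxivaxim".

koxjxivaxim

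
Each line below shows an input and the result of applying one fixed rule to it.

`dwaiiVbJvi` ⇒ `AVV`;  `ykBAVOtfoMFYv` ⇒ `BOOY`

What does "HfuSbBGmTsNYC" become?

UBTY

Rule — keep one character in every 3, starting at position 3 (positions 3rd, 6th, 9th, ...), then convert every letter to uppercase.
"HfuSbBGmTsNYC" → "UBTY".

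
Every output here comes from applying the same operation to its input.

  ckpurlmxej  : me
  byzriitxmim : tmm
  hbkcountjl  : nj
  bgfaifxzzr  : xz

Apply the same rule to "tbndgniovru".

The transformation: keep every other character starting from the first (positions 1st, 3rd, 5th, ...), then delete the first 3 characters.
Applying both steps to "tbndgniovru": "tngivu", then "ivu".

ivu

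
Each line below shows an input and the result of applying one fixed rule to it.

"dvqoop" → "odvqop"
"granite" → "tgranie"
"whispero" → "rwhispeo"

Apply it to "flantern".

What's happening: move the last character to the front, then swap the first and last characters.
Applying both steps to "flantern": "nflanter", then "rflanten".

rflanten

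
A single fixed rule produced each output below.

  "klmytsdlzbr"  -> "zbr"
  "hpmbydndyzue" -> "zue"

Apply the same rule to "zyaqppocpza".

pza

In each case the input is transformed by: keep only the last 3 characters.
Applying that to "zyaqppocpza" gives "pza".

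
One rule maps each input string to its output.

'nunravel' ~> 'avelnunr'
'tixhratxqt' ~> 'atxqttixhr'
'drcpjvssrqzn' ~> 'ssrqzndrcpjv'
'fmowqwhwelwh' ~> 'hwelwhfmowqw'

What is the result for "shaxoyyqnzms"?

The transformation: swap the front and back halves of the string.
For "shaxoyyqnzms" the result is "yqnzmsshaxoy".

yqnzmsshaxoy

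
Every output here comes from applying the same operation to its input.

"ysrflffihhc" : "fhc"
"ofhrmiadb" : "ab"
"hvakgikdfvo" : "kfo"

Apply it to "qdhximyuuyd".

In each case the input is transformed by: keep every other character starting from the first (positions 1st, 3rd, 5th, ...), then delete the first 3 characters.
Working it through for "qdhximyuuyd": intermediate "qhiyud", final "yud".

yud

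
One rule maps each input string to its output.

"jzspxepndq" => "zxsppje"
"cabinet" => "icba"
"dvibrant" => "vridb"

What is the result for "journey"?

uroj

Each output is the input with this applied: delete the last 3 characters, then sort the characters into reverse alphabetical order.
Starting from "journey": after the first operation, "jour"; after the second, "uroj".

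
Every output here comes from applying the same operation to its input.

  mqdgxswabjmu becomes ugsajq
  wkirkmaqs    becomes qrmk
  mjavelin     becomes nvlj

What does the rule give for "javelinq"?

qeia

Each output is the input with this applied: keep every other character starting from the second (positions 2nd, 4th, 6th, ...), then swap the first and last characters.
Working it through for "javelinq": intermediate "aeiq", final "qeia".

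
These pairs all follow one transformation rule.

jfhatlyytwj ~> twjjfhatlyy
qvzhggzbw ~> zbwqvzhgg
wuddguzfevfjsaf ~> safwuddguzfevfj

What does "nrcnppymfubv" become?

ubvnrcnppymf

Looking at the pairs, the operation is to move the last 3 characters to the front (rotate right by 3).
Applying that to "nrcnppymfubv" gives "ubvnrcnppymf".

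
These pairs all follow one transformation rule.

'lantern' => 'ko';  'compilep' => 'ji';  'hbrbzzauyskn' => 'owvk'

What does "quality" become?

Rule — shift every letter 3 places backward in the alphabet (wrapping around), then keep one character in every 3, starting at position 3 (positions 3rd, 6th, 9th, ...).
"quality" → "nrxifqv" → "xq".

xq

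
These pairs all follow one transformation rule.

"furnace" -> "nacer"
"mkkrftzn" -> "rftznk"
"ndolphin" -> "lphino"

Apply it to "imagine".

The transformation: delete the first 2 characters, then move the first character to the end.
Applying both steps to "imagine": "agine", then "ginea".

ginea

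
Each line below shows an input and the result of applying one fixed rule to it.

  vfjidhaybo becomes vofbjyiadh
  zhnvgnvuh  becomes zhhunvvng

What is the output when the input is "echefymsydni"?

The pattern: take characters alternately from the front and the back (1st, last, 2nd, 2nd-last, ...).
For "echefymsydni" the result is "eicnhdeyfsym".

eicnhdeyfsym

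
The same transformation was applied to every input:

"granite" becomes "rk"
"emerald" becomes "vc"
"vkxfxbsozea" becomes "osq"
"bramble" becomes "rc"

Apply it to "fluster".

Rule — keep one character in every 3, starting at position 3 (positions 3rd, 6th, 9th, ...), then shift every letter 9 places backward in the alphabet (wrapping around).
"fluster" → "lv".

lv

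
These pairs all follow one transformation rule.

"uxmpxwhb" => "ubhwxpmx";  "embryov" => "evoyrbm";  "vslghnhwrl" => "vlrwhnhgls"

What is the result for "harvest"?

Each output is the input with this applied: move the first character to the end, then reverse the string.
On "harvest": the first step gives "arvesth", and the second then gives "htsevra".

htsevra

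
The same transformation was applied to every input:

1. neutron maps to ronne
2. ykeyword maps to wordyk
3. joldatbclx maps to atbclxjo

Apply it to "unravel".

velun

What's happening: move the first 2 characters to the end (rotate left by 2), then delete the first 2 characters.
Starting from "unravel": after the first operation, "ravelun"; after the second, "velun".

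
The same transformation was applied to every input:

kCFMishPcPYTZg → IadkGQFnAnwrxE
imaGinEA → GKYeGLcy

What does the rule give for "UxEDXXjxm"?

sVcbvvHVK

In each case the input is transformed by: flip the case of every letter, then shift every letter 2 places backward in the alphabet (wrapping around).
"UxEDXXjxm" → "uXedxxJXM" → "sVcbvvHVK".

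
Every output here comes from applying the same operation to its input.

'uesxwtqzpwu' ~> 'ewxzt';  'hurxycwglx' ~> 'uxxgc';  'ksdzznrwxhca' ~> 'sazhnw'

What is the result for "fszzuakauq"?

sqzaa

What's happening: keep every other character starting from the second (positions 2nd, 4th, 6th, ...), then take characters alternately from the front and the back (1st, last, 2nd, 2nd-last, ...).
Starting from "fszzuakauq": after the first operation, "szaaq"; after the second, "sqzaa".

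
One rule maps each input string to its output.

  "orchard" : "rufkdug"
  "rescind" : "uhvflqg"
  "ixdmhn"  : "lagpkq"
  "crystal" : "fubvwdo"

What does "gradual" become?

Rule — shift every letter 3 places forward in the alphabet (wrapping around).
Doing the same to "gradual": "judgxdo".

judgxdo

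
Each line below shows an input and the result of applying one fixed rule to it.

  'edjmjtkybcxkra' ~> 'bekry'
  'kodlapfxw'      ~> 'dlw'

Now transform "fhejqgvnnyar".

ehnv

In each case the input is transformed by: sort the characters into alphabetical order, then keep one character in every 3, starting at position 2 (positions 2nd, 5th, 8th, ...).
For "fhejqgvnnyar", step one produces "aefghjnnqrvy"; step two turns that into "ehnv".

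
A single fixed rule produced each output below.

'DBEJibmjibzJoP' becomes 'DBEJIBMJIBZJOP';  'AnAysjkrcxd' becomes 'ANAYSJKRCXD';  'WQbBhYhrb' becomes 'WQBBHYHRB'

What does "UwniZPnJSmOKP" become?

Each output is the input with this applied: convert every letter to uppercase.
Doing the same to "UwniZPnJSmOKP": "UWNIZPNJSMOKP".

UWNIZPNJSMOKP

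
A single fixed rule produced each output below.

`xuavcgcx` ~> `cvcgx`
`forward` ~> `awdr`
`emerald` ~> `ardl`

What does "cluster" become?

Rule — delete the first 3 characters, then swap each adjacent pair of characters (1↔2, 3↔4, ...).
Doing the same to "cluster": "tsre".

tsre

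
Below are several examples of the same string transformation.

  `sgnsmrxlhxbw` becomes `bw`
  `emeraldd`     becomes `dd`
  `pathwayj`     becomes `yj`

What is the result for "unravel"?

The rule is to keep only the last 2 characters.
"unravel" → "el".

el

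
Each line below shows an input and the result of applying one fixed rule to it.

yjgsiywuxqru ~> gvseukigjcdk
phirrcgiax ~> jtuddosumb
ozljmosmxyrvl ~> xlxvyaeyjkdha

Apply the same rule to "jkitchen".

In each case the input is transformed by: swap the first and last characters, then shift every letter 12 places forward in the alphabet (wrapping around).
"jkitchen" → "nkitchej" → "zwufotqv".

zwufotqv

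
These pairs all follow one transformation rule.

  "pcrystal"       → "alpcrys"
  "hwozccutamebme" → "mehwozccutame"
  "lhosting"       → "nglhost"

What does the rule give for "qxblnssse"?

seqxblns

Rule — move the last 3 characters to the front (rotate right by 3), then delete the first character.
Starting from "qxblnssse": after the first operation, "sseqxblns"; after the second, "seqxblns".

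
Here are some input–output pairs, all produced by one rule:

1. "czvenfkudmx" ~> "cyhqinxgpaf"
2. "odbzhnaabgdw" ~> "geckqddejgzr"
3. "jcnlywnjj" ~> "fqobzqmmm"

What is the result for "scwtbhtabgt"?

fzwekwdejwv

Each output is the input with this applied: shift every letter 3 places forward in the alphabet (wrapping around), then move the first character to the end.
For "scwtbhtabgt", step one produces "vfzwekwdejw"; step two turns that into "fzwekwdejwv".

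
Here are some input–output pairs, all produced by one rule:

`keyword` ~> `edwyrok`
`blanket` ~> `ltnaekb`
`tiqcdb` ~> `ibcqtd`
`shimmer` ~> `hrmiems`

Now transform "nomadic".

ocamidn

Looking at the pairs, the operation is to swap the first and last characters, then swap each adjacent pair of characters (1↔2, 3↔4, ...).
Starting from "nomadic": after the first operation, "comadin"; after the second, "ocamidn".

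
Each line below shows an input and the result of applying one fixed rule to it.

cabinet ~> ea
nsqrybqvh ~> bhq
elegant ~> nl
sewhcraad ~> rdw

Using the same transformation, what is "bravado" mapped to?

Each output is the input with this applied: move the first 3 characters to the end (rotate left by 3), then keep one character in every 3, starting at position 3 (positions 3rd, 6th, 9th, ...).
Doing the same to "bravado": "dr".

dr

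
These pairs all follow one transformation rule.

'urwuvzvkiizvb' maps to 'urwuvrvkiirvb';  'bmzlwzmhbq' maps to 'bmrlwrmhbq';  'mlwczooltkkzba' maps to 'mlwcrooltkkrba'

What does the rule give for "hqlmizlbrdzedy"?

hqlmirlbrdredy

In each case the input is transformed by: replace every "z" with "r".
Doing the same to "hqlmizlbrdzedy": "hqlmirlbrdredy".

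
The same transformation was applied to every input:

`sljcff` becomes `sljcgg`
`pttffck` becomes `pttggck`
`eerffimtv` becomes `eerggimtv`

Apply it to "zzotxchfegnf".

zzotxchgegng

What's happening: replace every "f" with "g".
Applying that to "zzotxchfegnf" gives "zzotxchgegng".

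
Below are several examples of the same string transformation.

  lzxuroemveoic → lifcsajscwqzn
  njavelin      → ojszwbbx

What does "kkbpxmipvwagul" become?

pdlawdjkouizyy

The rule is to shift every letter 12 places backward in the alphabet (wrapping around), then move the first 2 characters to the end (rotate left by 2).
Working it through for "kkbpxmipvwagul": intermediate "yypdlawdjkouiz", final "pdlawdjkouizyy".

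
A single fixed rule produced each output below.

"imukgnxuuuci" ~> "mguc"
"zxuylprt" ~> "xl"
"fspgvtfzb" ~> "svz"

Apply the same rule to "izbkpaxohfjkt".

In each case the input is transformed by: move the last character to the front, then keep one character in every 3, starting at position 3 (positions 3rd, 6th, 9th, ...).
Applying both steps to "izbkpaxohfjkt": "tizbkpaxohfjk", then "zpoj".

zpoj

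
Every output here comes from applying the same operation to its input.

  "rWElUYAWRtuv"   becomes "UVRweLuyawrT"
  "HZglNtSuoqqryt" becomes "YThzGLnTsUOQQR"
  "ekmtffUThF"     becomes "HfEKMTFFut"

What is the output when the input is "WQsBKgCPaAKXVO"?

What's happening: flip the case of every letter, then move the last 2 characters to the front (rotate right by 2).
Applying both steps to "WQsBKgCPaAKXVO": "wqSbkGcpAakxvo", then "vowqSbkGcpAakx".

vowqSbkGcpAakx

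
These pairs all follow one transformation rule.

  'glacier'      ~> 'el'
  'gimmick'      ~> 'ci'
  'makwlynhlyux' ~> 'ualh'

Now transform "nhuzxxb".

xh

The rule is to move the last 3 characters to the front (rotate right by 3), then keep one character in every 3, starting at position 2 (positions 2nd, 5th, 8th, ...).
Starting from "nhuzxxb": after the first operation, "xxbnhuz"; after the second, "xh".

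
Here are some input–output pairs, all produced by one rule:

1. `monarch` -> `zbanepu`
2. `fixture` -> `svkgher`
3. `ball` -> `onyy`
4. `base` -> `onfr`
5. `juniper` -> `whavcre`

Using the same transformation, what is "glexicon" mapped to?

Each output is the input with this applied: shift every letter 13 places forward in the alphabet (wrapping around) — i.e. ROT13.
On "glexicon" that produces "tyrkvpba".

tyrkvpba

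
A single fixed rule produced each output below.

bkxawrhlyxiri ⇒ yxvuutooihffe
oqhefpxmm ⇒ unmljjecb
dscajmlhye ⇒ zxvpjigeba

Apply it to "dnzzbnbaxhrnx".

yyxwwuuokkkea

Each output is the input with this applied: shift every letter 3 places backward in the alphabet (wrapping around), then sort the characters into reverse alphabetical order.
Starting from "dnzzbnbaxhrnx": after the first operation, "akwwykyxueoku"; after the second, "yyxwwuuokkkea".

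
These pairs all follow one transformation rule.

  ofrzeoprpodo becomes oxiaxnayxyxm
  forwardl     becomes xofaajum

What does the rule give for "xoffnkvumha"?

The transformation: swap each adjacent pair of characters (1↔2, 3↔4, ...), then shift every letter 9 places forward in the alphabet (wrapping around).
"xoffnkvumha" → "oxffknuvhma" → "xgootwdeqvj".
(Check on "ofrzeoprpodo": → "fozroerpopod" → "oxiaxnayxyxm" ✓)

xgootwdeqvj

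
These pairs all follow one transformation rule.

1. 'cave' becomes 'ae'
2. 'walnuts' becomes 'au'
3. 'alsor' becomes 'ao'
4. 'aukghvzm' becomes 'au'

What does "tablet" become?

ae

The transformation: keep only the vowels.
Applying that to "tablet" gives "ae".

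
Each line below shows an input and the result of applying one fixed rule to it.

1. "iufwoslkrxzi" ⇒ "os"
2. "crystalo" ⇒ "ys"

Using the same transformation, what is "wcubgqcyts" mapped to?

bg

The pattern: swap the front and back halves of the string, then keep only the last 2 characters.
"wcubgqcyts" → "qcytswcubg" → "bg".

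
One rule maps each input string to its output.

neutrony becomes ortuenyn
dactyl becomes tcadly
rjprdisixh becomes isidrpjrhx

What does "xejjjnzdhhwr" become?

Rule — move the last 2 characters to the front (rotate right by 2), then reverse the string.
On "xejjjnzdhhwr": the first step gives "wrxejjjnzdhh", and the second then gives "hhdznjjjexrw".

hhdznjjjexrw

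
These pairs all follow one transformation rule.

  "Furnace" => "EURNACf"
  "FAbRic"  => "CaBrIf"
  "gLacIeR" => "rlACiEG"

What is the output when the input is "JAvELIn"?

NaVelij

Each output is the input with this applied: swap the first and last characters, then flip the case of every letter.
Starting from "JAvELIn": after the first operation, "nAvELIJ"; after the second, "NaVelij".
(Check on "Furnace": → "eurnacF" → "EURNACf" ✓)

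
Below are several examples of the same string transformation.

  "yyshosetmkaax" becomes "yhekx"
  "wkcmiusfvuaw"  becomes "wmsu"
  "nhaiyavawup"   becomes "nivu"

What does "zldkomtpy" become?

zkt

Each output is the input with this applied: keep one character in every 3, starting at position 1 (positions 1st, 4th, 7th, ...).
Applying that to "zldkomtpy" gives "zkt".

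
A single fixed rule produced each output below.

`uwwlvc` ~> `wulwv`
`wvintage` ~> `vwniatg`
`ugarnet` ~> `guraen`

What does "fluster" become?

lfsuet

The rule is to delete the last character, then swap each adjacent pair of characters (1↔2, 3↔4, ...).
"fluster" → "fluste" → "lfsuet".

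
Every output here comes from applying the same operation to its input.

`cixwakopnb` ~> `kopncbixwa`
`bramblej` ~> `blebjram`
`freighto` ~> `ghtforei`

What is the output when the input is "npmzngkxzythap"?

In each case the input is transformed by: swap the first and last characters, then swap the front and back halves of the string.
Applying that to "npmzngkxzythap" gives "xzythanppmzngk".

xzythanppmzngk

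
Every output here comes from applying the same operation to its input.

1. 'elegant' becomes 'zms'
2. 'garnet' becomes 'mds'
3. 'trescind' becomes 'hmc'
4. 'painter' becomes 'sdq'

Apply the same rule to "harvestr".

Rule — shift every letter 1 place backward in the alphabet (wrapping around), then keep only the last 3 characters.
Starting from "harvestr": after the first operation, "gzqudrsq"; after the second, "rsq".
(Check on "elegant": → "dkdfzms" → "zms" ✓)

rsq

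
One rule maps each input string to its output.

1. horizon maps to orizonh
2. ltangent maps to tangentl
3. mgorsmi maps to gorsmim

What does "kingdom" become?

In each case the input is transformed by: move the first character to the end.
For "kingdom" the result is "ingdomk".

ingdomk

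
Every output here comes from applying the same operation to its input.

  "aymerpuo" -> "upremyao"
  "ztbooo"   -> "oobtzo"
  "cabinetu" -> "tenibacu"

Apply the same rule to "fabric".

Looking at the pairs, the operation is to move the last character to the front, then reverse the string.
Doing the same to "fabric": "irbafc".

irbafc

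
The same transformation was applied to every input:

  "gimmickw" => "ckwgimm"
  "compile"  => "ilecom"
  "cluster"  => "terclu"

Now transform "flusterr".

errflus

In each case the input is transformed by: move the last 3 characters to the front (rotate right by 3), then delete the last character.
For "flusterr", step one produces "errflust"; step two turns that into "errflus".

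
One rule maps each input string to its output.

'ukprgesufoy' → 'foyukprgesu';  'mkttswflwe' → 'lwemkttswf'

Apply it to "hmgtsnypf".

ypfhmgtsn

The pattern: move the last 3 characters to the front (rotate right by 3).
For "hmgtsnypf" the result is "ypfhmgtsn".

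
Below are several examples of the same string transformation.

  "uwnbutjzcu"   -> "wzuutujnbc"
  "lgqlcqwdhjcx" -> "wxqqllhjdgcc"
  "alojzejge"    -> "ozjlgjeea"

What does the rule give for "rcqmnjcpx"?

The rule is to sort the characters into reverse alphabetical order, then swap each adjacent pair of characters (1↔2, 3↔4, ...).
So "rcqmnjcpx" becomes "rxpqmncjc".

rxpqmncjc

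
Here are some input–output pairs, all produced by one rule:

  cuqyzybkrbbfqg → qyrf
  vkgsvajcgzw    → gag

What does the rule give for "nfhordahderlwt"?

Rule — keep one character in every 3, starting at position 3 (positions 3rd, 6th, 9th, ...).
For "nfhordahderlwt" the result is "hddl".

hddl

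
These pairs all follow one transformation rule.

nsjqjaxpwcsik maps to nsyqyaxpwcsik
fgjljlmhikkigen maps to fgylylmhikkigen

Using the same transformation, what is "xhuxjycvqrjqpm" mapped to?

The transformation: replace every "j" with "y".
"xhuxjycvqrjqpm" → "xhuxyycvqryqpm".

xhuxyycvqryqpm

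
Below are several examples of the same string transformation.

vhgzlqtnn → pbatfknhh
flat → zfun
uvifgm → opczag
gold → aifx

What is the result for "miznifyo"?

What's happening: shift every letter 6 places backward in the alphabet (wrapping around).
For "miznifyo" the result is "gcthczsi".

gcthczsi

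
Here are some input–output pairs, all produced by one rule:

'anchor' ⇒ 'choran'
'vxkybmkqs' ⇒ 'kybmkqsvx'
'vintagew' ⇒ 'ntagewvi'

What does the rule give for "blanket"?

anketbl

The pattern: move the first 2 characters to the end (rotate left by 2).
Doing the same to "blanket": "anketbl".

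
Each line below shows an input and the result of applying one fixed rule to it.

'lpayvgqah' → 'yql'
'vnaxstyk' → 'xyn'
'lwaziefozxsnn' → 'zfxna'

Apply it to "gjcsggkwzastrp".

skarj

Each output is the input with this applied: move the first 3 characters to the end (rotate left by 3), then keep one character in every 3, starting at position 1 (positions 1st, 4th, 7th, ...).
On "gjcsggkwzastrp": the first step gives "sggkwzastrpgjc", and the second then gives "skarj".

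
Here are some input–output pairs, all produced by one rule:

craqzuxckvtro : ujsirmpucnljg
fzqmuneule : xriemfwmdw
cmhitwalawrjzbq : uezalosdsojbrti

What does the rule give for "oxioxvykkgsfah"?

gpagpnqccykxsz

The pattern: shift every letter 8 places backward in the alphabet (wrapping around).
For "oxioxvykkgsfah" the result is "gpagpnqccykxsz".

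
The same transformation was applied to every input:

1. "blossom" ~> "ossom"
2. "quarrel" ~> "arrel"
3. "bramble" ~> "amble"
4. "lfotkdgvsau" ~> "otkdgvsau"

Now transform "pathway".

thway

In each case the input is transformed by: delete the first 2 characters.
So "pathway" becomes "thway".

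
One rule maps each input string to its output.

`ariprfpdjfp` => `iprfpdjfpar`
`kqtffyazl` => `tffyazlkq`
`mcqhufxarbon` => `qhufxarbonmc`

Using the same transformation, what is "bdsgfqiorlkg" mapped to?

The transformation: move the first 2 characters to the end (rotate left by 2).
"bdsgfqiorlkg" → "sgfqiorlkgbd".

sgfqiorlkgbd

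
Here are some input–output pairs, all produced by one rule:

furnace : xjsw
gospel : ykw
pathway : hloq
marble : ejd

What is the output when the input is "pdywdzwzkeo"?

The pattern: shift every letter 8 places backward in the alphabet (wrapping around), then keep every other character starting from the first (positions 1st, 3rd, 5th, ...).
For "pdywdzwzkeo", step one produces "hvqovrorcwg"; step two turns that into "hqvocg".
(Check on "pathway": → "hslzosq" → "hloq" ✓)

hqvocg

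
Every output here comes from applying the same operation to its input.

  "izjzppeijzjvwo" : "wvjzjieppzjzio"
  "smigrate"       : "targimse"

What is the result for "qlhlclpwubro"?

Looking at the pairs, the operation is to reverse the string, then move the first character to the end.
Applying both steps to "qlhlclpwubro": "orbuwplclhlq", then "rbuwplclhlqo".
(Check on "smigrate": → "etargims" → "targimse" ✓)

rbuwplclhlqo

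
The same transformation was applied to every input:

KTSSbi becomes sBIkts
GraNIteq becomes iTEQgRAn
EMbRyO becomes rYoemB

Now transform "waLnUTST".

utstWAlN

Looking at the pairs, the operation is to swap the front and back halves of the string, then flip the case of every letter.
Starting from "waLnUTST": after the first operation, "UTSTwaLn"; after the second, "utstWAlN".
(Check on "GraNIteq": → "IteqGraN" → "iTEQgRAn" ✓)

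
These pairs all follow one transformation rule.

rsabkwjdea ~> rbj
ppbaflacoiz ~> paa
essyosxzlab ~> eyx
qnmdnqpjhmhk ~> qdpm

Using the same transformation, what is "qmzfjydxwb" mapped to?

In each case the input is transformed by: delete the last 2 characters, then keep one character in every 3, starting at position 1 (positions 1st, 4th, 7th, ...).
Applying that to "qmzfjydxwb" gives "qfd".

qfd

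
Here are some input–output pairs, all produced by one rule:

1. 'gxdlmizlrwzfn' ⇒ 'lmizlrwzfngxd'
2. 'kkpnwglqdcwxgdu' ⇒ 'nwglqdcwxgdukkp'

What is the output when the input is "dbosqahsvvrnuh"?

sqahsvvrnuhdbo

Rule — move the first 3 characters to the end (rotate left by 3).
For "dbosqahsvvrnuh" the result is "sqahsvvrnuhdbo".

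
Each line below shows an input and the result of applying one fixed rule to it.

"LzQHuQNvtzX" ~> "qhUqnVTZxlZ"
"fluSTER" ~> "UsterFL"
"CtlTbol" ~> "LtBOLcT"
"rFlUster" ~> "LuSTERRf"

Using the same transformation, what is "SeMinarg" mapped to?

The pattern: flip the case of every letter, then move the first 2 characters to the end (rotate left by 2).
Working it through for "SeMinarg": intermediate "sEmINARG", final "mINARGsE".
(Check on "rFlUster": → "RfLuSTER" → "LuSTERRf" ✓)

mINARGsE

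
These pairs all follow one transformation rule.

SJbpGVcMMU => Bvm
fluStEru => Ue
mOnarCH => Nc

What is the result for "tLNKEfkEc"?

nFC

What's happening: flip the case of every letter, then keep one character in every 3, starting at position 3 (positions 3rd, 6th, 9th, ...).
"tLNKEfkEc" → "nFC".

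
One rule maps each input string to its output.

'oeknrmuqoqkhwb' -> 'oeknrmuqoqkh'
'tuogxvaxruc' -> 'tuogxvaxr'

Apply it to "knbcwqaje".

The rule is to delete the last 2 characters.
"knbcwqaje" → "knbcwqa".

knbcwqa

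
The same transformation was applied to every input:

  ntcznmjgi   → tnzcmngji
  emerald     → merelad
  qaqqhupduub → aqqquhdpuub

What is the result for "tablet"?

Each output is the input with this applied: swap each adjacent pair of characters (1↔2, 3↔4, ...).
On "tablet" that produces "atlbte".

atlbte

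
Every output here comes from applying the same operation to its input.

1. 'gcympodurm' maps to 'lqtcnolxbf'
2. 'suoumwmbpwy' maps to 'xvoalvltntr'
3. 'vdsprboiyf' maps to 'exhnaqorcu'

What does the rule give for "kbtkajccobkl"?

kjanbbizjsaj

Each output is the input with this applied: reverse the string, then shift every letter 1 place backward in the alphabet (wrapping around).
"kbtkajccobkl" → "lkboccjaktbk" → "kjanbbizjsaj".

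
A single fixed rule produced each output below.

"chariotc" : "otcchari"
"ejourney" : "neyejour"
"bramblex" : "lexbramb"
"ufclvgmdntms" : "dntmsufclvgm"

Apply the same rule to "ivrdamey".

meyivrda

The pattern: move the first character to the end, then swap the front and back halves of the string.
For "ivrdamey", step one produces "vrdameyi"; step two turns that into "meyivrda".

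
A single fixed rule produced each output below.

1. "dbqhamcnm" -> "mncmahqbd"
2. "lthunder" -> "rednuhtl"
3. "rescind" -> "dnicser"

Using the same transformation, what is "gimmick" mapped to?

In each case the input is transformed by: reverse the string.
For "gimmick" the result is "kcimmig".

kcimmig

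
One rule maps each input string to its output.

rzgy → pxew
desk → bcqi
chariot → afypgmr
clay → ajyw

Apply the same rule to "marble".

kypzjc

In each case the input is transformed by: shift every letter 2 places backward in the alphabet (wrapping around).
On "marble" that produces "kypzjc".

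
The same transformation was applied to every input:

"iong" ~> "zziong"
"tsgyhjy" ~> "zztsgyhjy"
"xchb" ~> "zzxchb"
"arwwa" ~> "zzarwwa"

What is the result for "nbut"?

zznbut

The transformation: prepend "zz".
On "nbut" that produces "zznbut".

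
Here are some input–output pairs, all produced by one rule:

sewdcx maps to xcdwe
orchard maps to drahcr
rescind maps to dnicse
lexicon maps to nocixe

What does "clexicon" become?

nocixel

In each case the input is transformed by: delete the first character, then reverse the string.
Doing the same to "clexicon": "nocixel".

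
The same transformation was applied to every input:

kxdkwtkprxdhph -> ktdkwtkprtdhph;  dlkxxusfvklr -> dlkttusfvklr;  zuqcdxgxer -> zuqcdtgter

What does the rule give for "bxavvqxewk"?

The pattern: replace every "x" with "t".
On "bxavvqxewk" that produces "btavvqtewk".

btavvqtewk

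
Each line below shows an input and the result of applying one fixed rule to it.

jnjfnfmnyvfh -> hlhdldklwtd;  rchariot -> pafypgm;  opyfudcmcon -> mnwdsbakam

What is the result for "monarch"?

kmlypa

Looking at the pairs, the operation is to delete the last character, then shift every letter 2 places backward in the alphabet (wrapping around).
On "monarch": the first step gives "monarc", and the second then gives "kmlypa".
(Check on "rchariot": → "rchario" → "pafypgm" ✓)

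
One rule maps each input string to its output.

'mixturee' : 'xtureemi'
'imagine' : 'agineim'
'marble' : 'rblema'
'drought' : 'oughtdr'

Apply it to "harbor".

What's happening: move the first 2 characters to the end (rotate left by 2).
For "harbor" the result is "rborha".

rborha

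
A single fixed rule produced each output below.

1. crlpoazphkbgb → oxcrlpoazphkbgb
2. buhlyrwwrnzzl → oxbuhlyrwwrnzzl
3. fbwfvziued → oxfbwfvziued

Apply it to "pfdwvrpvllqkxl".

oxpfdwvrpvllqkxl

Looking at the pairs, the operation is to prepend "ox".
Doing the same to "pfdwvrpvllqkxl": "oxpfdwvrpvllqkxl".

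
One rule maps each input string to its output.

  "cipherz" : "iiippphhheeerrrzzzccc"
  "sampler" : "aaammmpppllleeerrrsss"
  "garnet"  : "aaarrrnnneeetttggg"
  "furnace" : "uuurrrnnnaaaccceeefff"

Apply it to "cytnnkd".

What's happening: repeat every character 3 times, then move the first 3 characters to the end (rotate left by 3).
Working it through for "cytnnkd": intermediate "cccyyytttnnnnnnkkkddd", final "yyytttnnnnnnkkkdddccc".
(Check on "furnace": → "fffuuurrrnnnaaaccceee" → "uuurrrnnnaaaccceeefff" ✓)

yyytttnnnnnnkkkdddccc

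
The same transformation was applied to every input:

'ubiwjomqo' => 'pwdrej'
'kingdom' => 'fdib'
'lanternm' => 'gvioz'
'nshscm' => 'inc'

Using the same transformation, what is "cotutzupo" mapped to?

Rule — delete the last 3 characters, then shift every letter 5 places backward in the alphabet (wrapping around).
On "cotutzupo": the first step gives "cotutz", and the second then gives "xjopou".

xjopou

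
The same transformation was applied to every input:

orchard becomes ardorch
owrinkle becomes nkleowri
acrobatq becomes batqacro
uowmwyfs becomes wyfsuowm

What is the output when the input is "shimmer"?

Rule — move the first character to the end, then move the first 3 characters to the end (rotate left by 3).
On "shimmer": the first step gives "himmers", and the second then gives "mershim".

mershim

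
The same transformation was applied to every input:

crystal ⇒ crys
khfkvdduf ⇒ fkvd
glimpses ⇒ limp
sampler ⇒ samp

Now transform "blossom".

The transformation: move the last 3 characters to the front (rotate right by 3), then keep only the last 4 characters.
Starting from "blossom": after the first operation, "somblos"; after the second, "blos".
(Check on "khfkvdduf": → "dufkhfkvd" → "fkvd" ✓)

blos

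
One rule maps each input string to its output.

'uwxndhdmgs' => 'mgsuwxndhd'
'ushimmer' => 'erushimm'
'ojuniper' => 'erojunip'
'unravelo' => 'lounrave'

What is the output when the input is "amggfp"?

Each output is the input with this applied: swap the front and back halves of the string, then move the first 2 characters to the end (rotate left by 2).
On "amggfp": the first step gives "gfpamg", and the second then gives "pamggf".
(Check on "uwxndhdmgs": → "hdmgsuwxnd" → "mgsuwxndhd" ✓)

pamggf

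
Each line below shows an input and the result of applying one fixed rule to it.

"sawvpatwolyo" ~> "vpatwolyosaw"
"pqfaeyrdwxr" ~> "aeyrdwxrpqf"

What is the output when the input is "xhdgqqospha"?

What's happening: move the first 3 characters to the end (rotate left by 3).
Doing the same to "xhdgqqospha": "gqqosphaxhd".

gqqosphaxhd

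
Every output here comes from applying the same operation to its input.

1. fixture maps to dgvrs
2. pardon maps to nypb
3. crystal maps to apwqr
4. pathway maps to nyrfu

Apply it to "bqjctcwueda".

zoharausc

The pattern: delete the last 2 characters, then shift every letter 2 places backward in the alphabet (wrapping around).
On "bqjctcwueda" that produces "zoharausc".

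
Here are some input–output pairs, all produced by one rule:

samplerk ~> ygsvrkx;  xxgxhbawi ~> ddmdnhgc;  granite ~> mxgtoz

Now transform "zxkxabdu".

The rule is to shift every letter 6 places forward in the alphabet (wrapping around), then delete the last character.
For "zxkxabdu", step one produces "fdqdghja"; step two turns that into "fdqdghj".
(Check on "samplerk": → "ygsvrkxq" → "ygsvrkx" ✓)

fdqdghj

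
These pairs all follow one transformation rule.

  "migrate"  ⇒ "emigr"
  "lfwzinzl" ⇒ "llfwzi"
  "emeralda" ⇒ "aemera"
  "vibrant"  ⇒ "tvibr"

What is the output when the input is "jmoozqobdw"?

Each output is the input with this applied: move the last character to the front, then delete the last 2 characters.
"jmoozqobdw" → "wjmoozqobd" → "wjmoozqo".

wjmoozqo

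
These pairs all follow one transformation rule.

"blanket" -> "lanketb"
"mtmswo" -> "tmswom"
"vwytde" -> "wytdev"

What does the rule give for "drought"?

Each output is the input with this applied: move the first character to the end.
Doing the same to "drought": "roughtd".

roughtd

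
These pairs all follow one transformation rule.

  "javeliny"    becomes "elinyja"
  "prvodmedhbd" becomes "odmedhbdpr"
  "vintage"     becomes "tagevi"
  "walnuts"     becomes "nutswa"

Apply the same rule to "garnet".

Each output is the input with this applied: move the first 3 characters to the end (rotate left by 3), then delete the last character.
Starting from "garnet": after the first operation, "netgar"; after the second, "netga".

netga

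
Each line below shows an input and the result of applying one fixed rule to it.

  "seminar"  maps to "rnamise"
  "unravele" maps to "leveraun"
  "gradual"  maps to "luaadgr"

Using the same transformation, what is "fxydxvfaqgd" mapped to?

dqgfaxvydfx

Each output is the input with this applied: swap each adjacent pair of characters (1↔2, 3↔4, ...), then reverse the string.
Starting from "fxydxvfaqgd": after the first operation, "xfdyvxafgqd"; after the second, "dqgfaxvydfx".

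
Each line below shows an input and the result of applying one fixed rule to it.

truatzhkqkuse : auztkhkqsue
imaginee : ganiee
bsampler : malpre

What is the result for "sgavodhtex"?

vadothxe

The rule is to delete the first 2 characters, then swap each adjacent pair of characters (1↔2, 3↔4, ...).
"sgavodhtex" → "avodhtex" → "vadothxe".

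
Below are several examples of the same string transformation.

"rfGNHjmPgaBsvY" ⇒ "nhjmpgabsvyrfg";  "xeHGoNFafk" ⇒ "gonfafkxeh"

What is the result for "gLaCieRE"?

What's happening: move the first 3 characters to the end (rotate left by 3), then convert every letter to lowercase.
For "gLaCieRE" the result is "cieregla".

cieregla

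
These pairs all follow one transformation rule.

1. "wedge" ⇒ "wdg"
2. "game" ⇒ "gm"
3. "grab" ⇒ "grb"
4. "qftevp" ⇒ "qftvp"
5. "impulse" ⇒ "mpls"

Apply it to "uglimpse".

glmps

In each case the input is transformed by: remove every vowel.
For "uglimpse" the result is "glmps".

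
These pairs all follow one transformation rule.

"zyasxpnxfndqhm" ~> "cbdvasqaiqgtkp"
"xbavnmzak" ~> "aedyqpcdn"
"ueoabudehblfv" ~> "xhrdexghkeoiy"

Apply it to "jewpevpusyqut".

What's happening: shift every letter 3 places forward in the alphabet (wrapping around).
So "jewpevpusyqut" becomes "mhzshysxvbtxw".

mhzshysxvbtxw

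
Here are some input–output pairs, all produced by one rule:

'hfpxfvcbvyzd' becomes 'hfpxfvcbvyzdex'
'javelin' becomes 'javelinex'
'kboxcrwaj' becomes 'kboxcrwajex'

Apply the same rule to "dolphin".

What's happening: append "ex".
On "dolphin" that produces "dolphinex".

dolphinex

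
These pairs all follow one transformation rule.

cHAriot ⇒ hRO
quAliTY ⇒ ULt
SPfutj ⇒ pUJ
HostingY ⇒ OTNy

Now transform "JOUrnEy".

oRe

The transformation: keep every other character starting from the second (positions 2nd, 4th, 6th, ...), then flip the case of every letter.
"JOUrnEy" → "OrE" → "oRe".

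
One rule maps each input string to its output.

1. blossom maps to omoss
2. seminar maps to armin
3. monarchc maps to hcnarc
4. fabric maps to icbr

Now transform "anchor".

orch

Rule — delete the first 2 characters, then move the last 2 characters to the front (rotate right by 2).
Doing the same to "anchor": "orch".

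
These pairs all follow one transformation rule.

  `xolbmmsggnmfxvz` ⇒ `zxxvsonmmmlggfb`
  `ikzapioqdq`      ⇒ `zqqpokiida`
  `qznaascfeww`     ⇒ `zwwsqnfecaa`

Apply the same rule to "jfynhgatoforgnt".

yttroonnjhggffa

In each case the input is transformed by: sort the characters into reverse alphabetical order.
Applying that to "jfynhgatoforgnt" gives "yttroonnjhggffa".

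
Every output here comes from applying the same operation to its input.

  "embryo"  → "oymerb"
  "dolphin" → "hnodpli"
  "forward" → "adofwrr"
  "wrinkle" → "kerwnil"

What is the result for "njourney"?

yejnuonr

Each output is the input with this applied: swap each adjacent pair of characters (1↔2, 3↔4, ...), then move the last 2 characters to the front (rotate right by 2).
For "njourney", step one produces "jnuonrye"; step two turns that into "yejnuonr".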